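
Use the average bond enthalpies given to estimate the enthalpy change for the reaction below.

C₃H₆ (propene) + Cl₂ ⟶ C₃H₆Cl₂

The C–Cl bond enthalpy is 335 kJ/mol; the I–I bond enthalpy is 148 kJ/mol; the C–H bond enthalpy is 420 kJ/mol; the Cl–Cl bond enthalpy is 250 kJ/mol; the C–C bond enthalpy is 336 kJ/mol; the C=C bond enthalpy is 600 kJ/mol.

ΔH ≈ −156 kJ

Bonds broken (reactants):
  C–C: 1 × 336 = 336
  C–H: 6 × 420 = 2520
  C=C: 1 × 600 = 600
  Cl–Cl: 1 × 250 = 250
  Σ(broken) = 3706 kJ
Bonds formed (products):
  C–C: 2 × 336 = 672
  C–Cl: 2 × 335 = 670
  C–H: 6 × 420 = 2520
  Σ(formed) = 3862 kJ
ΔH = Σ(broken) − Σ(formed) = 3706 − 3862 = −156 kJ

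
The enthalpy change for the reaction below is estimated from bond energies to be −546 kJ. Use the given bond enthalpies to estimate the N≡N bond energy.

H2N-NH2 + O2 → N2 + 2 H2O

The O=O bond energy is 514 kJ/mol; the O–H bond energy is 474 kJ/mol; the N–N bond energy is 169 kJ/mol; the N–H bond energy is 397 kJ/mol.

Let D be the N≡N bond energy.
Σ(broken) = 4×397 + 1×169 + 1×514 = 2271
Σ(formed) = 1×D + 4×474 = 1896 + D
ΔH = Σ(broken) − Σ(formed) = (2271) − (1896 + D) = +375 − D
Setting this equal to −546 kJ gives D = 921 kJ/mol.

D(N≡N) ≈ 921 kJ/mol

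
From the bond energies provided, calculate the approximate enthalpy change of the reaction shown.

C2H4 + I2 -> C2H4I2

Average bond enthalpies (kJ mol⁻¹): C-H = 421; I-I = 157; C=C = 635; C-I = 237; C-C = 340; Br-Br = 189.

ΔH ≈ −22 kJ

Bonds broken (reactants):
  C-H: 4 × 421 = 1684
  C=C: 1 × 635 = 635
  I-I: 1 × 157 = 157
  Σ(broken) = 2476 kJ
Bonds formed (products):
  C-C: 1 × 340 = 340
  C-H: 4 × 421 = 1684
  C-I: 2 × 237 = 474
  Σ(formed) = 2498 kJ
ΔH = Σ(broken) − Σ(formed) = 2476 − 2498 = −22 kJ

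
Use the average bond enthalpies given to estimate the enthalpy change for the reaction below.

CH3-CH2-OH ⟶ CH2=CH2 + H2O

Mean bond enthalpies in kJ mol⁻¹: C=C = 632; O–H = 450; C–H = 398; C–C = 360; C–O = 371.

ΔH ≈ +47 kJ

Bonds broken (reactants):
  C–C: 1 × 360 = 360
  C–H: 5 × 398 = 1990
  C–O: 1 × 371 = 371
  O–H: 1 × 450 = 450
  Σ(broken) = 3171 kJ
Bonds formed (products):
  C–H: 4 × 398 = 1592
  C=C: 1 × 632 = 632
  O–H: 2 × 450 = 900
  Σ(formed) = 3124 kJ
ΔH = Σ(broken) − Σ(formed) = 3171 − 3124 = +47 kJ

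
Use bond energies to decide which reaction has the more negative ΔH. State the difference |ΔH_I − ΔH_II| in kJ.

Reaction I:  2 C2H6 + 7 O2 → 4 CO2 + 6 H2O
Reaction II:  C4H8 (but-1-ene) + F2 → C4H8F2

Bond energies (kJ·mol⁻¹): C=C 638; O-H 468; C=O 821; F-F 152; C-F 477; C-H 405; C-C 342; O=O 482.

Reaction I:
  Bonds broken (reactants):
    C-C: 2 × 342 = 684
    C-H: 12 × 405 = 4860
    O=O: 7 × 482 = 3374
    Σ(broken) = 8918 kJ
  Bonds formed (products):
    C=O: 8 × 821 = 6568
    O-H: 12 × 468 = 5616
    Σ(formed) = 12184 kJ
  ΔH_I = 8918 − 12184 = −3266 kJ
Reaction II:
  Bonds broken (reactants):
    C-C: 2 × 342 = 684
    C-H: 8 × 405 = 3240
    C=C: 1 × 638 = 638
    F-F: 1 × 152 = 152
    Σ(broken) = 4714 kJ
  Bonds formed (products):
    C-C: 3 × 342 = 1026
    C-F: 2 × 477 = 954
    C-H: 8 × 405 = 3240
    Σ(formed) = 5220 kJ
  ΔH_II = 4714 − 5220 = −506 kJ
ΔH_I − ΔH_II = −2760 kJ, so reaction I has the more negative ΔH; |ΔH_I − ΔH_II| = 2760 kJ.

Reaction I, by 2760 kJ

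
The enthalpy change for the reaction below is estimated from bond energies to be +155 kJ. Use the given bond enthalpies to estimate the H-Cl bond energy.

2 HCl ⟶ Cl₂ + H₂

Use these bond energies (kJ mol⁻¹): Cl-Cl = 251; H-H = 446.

D(H-Cl) ≈ 426 kJ/mol

Let D be the H-Cl bond energy.
Σ(broken) = 2×D = 2D
Σ(formed) = 1×251 + 1×446 = 697
ΔH = Σ(broken) − Σ(formed) = (2D) − (697) = −697 + 2D
Setting this equal to +155 kJ gives 2D = 852, so D = 426 kJ/mol.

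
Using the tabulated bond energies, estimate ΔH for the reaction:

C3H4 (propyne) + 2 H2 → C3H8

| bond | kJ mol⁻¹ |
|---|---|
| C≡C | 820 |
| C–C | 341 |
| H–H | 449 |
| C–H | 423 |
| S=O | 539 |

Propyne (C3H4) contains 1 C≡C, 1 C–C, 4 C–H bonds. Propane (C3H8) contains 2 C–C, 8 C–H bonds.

Bonds broken (reactants):
  C≡C: 1 × 820 = 820
  C–C: 1 × 341 = 341
  C–H: 4 × 423 = 1692
  H–H: 2 × 449 = 898
  Σ(broken) = 3751 kJ
Bonds formed (products):
  C–C: 2 × 341 = 682
  C–H: 8 × 423 = 3384
  Σ(formed) = 4066 kJ
ΔH = Σ(broken) − Σ(formed) = 3751 − 4066 = −315 kJ

ΔH ≈ −315 kJ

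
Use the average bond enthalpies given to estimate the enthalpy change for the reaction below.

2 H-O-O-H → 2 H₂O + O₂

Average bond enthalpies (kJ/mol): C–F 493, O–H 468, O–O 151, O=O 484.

Bonds broken (reactants):
  O–H: 4 × 468 = 1872
  O–O: 2 × 151 = 302
  Σ(broken) = 2174 kJ
Bonds formed (products):
  O–H: 4 × 468 = 1872
  O=O: 1 × 484 = 484
  Σ(formed) = 2356 kJ
ΔH = Σ(broken) − Σ(formed) = 2174 − 2356 = −182 kJ

ΔH ≈ −182 kJ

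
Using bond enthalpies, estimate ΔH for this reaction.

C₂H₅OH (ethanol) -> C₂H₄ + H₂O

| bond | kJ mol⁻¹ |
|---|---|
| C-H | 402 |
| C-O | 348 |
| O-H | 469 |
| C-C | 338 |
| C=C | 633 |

ΔH ≈ −14 kJ

Bonds broken (reactants):
  C-C: 1 × 338 = 338
  C-H: 5 × 402 = 2010
  C-O: 1 × 348 = 348
  O-H: 1 × 469 = 469
  Σ(broken) = 3165 kJ
Bonds formed (products):
  C-H: 4 × 402 = 1608
  C=C: 1 × 633 = 633
  O-H: 2 × 469 = 938
  Σ(formed) = 3179 kJ
ΔH = Σ(broken) − Σ(formed) = 3165 − 3179 = −14 kJ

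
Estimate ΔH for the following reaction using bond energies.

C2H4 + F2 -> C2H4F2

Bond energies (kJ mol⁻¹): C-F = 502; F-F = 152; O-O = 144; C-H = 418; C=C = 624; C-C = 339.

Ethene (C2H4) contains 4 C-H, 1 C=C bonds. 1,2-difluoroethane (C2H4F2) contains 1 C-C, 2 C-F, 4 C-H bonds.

ΔH ≈ −567 kJ

Bonds broken (reactants):
  C-H: 4 × 418 = 1672
  C=C: 1 × 624 = 624
  F-F: 1 × 152 = 152
  Σ(broken) = 2448 kJ
Bonds formed (products):
  C-C: 1 × 339 = 339
  C-F: 2 × 502 = 1004
  C-H: 4 × 418 = 1672
  Σ(formed) = 3015 kJ
ΔH = Σ(broken) − Σ(formed) = 2448 − 3015 = −567 kJ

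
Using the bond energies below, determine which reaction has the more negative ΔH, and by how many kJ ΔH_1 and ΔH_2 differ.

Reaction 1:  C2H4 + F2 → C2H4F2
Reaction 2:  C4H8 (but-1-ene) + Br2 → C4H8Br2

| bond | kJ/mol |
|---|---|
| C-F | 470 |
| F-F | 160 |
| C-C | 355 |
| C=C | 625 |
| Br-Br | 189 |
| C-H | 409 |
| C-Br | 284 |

Reaction 1:
  Bonds broken (reactants):
    C-H: 4 × 409 = 1636
    C=C: 1 × 625 = 625
    F-F: 1 × 160 = 160
    Σ(broken) = 2421 kJ
  Bonds formed (products):
    C-C: 1 × 355 = 355
    C-F: 2 × 470 = 940
    C-H: 4 × 409 = 1636
    Σ(formed) = 2931 kJ
  ΔH_1 = 2421 − 2931 = −510 kJ
Reaction 2:
  Bonds broken (reactants):
    Br-Br: 1 × 189 = 189
    C-C: 2 × 355 = 710
    C-H: 8 × 409 = 3272
    C=C: 1 × 625 = 625
    Σ(broken) = 4796 kJ
  Bonds formed (products):
    C-Br: 2 × 284 = 568
    C-C: 3 × 355 = 1065
    C-H: 8 × 409 = 3272
    Σ(formed) = 4905 kJ
  ΔH_2 = 4796 − 4905 = −109 kJ
ΔH_1 − ΔH_2 = −401 kJ, so reaction 1 has the more negative ΔH; |ΔH_1 − ΔH_2| = 401 kJ.

Reaction 1, by 401 kJ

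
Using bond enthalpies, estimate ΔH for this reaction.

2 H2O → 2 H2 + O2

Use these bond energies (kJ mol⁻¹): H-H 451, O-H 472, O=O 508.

Bonds broken (reactants):
  O-H: 4 × 472 = 1888
  Σ(broken) = 1888 kJ
Bonds formed (products):
  H-H: 2 × 451 = 902
  O=O: 1 × 508 = 508
  Σ(formed) = 1410 kJ
ΔH = Σ(broken) − Σ(formed) = 1888 − 1410 = +478 kJ

ΔH ≈ +478 kJ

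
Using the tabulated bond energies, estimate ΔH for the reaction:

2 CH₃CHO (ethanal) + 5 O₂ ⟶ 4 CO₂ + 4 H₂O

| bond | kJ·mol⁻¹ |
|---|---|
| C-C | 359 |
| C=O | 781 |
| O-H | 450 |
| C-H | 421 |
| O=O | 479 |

ΔH ≈ −1805 kJ

Bonds broken (reactants):
  C-C: 2 × 359 = 718
  C-H: 8 × 421 = 3368
  C=O: 2 × 781 = 1562
  O=O: 5 × 479 = 2395
  Σ(broken) = 8043 kJ
Bonds formed (products):
  C=O: 8 × 781 = 6248
  O-H: 8 × 450 = 3600
  Σ(formed) = 9848 kJ
ΔH = Σ(broken) − Σ(formed) = 8043 − 9848 = −1805 kJ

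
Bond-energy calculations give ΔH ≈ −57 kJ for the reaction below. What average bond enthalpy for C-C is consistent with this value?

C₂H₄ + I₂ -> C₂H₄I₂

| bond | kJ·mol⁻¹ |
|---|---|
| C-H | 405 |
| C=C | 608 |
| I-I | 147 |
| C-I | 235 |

D(C-C) ≈ 342 kJ/mol

Let D be the C-C bond energy.
Σ(broken) = 4×405 + 1×608 + 1×147 = 2375
Σ(formed) = 1×D + 4×405 + 2×235 = 2090 + D
ΔH = Σ(broken) − Σ(formed) = (2375) − (2090 + D) = +285 − D
Setting this equal to −57 kJ gives D = 342 kJ/mol.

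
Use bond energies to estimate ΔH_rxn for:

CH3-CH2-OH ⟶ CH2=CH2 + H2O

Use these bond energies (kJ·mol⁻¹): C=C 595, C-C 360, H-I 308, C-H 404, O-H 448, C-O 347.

ΔH ≈ +68 kJ

Bonds broken (reactants):
  C-C: 1 × 360 = 360
  C-H: 5 × 404 = 2020
  C-O: 1 × 347 = 347
  O-H: 1 × 448 = 448
  Σ(broken) = 3175 kJ
Bonds formed (products):
  C-H: 4 × 404 = 1616
  C=C: 1 × 595 = 595
  O-H: 2 × 448 = 896
  Σ(formed) = 3107 kJ
ΔH = Σ(broken) − Σ(formed) = 3175 − 3107 = +68 kJ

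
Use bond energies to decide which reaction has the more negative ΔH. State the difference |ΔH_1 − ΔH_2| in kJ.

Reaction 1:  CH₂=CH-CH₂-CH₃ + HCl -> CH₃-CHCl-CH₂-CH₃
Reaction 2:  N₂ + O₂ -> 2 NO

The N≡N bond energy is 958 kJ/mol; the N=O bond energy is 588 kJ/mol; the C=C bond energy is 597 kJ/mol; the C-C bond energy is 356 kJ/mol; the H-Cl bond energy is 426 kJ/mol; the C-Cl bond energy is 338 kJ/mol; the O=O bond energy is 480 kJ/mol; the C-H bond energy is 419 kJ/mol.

Reaction 1, by 352 kJ

Reaction 1:
  Bonds broken (reactants):
    C-C: 2 × 356 = 712
    C-H: 8 × 419 = 3352
    C=C: 1 × 597 = 597
    H-Cl: 1 × 426 = 426
    Σ(broken) = 5087 kJ
  Bonds formed (products):
    C-C: 3 × 356 = 1068
    C-Cl: 1 × 338 = 338
    C-H: 9 × 419 = 3771
    Σ(formed) = 5177 kJ
  ΔH_1 = 5087 − 5177 = −90 kJ
Reaction 2:
  Bonds broken (reactants):
    N≡N: 1 × 958 = 958
    O=O: 1 × 480 = 480
    Σ(broken) = 1438 kJ
  Bonds formed (products):
    N=O: 2 × 588 = 1176
    Σ(formed) = 1176 kJ
  ΔH_2 = 1438 − 1176 = +262 kJ
ΔH_1 − ΔH_2 = −352 kJ, so reaction 1 has the more negative ΔH; |ΔH_1 − ΔH_2| = 352 kJ.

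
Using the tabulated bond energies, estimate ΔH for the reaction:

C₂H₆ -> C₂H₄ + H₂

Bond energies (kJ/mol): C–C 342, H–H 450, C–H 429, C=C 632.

ΔH ≈ +118 kJ

Bonds broken (reactants):
  C–C: 1 × 342 = 342
  C–H: 6 × 429 = 2574
  Σ(broken) = 2916 kJ
Bonds formed (products):
  C–H: 4 × 429 = 1716
  C=C: 1 × 632 = 632
  H–H: 1 × 450 = 450
  Σ(formed) = 2798 kJ
ΔH = Σ(broken) − Σ(formed) = 2916 − 2798 = +118 kJ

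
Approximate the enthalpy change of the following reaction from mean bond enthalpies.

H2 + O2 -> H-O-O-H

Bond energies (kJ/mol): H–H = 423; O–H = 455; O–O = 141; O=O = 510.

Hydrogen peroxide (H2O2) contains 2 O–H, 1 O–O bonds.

Bonds broken (reactants):
  H–H: 1 × 423 = 423
  O=O: 1 × 510 = 510
  Σ(broken) = 933 kJ
Bonds formed (products):
  O–H: 2 × 455 = 910
  O–O: 1 × 141 = 141
  Σ(formed) = 1051 kJ
ΔH = Σ(broken) − Σ(formed) = 933 − 1051 = −118 kJ

ΔH ≈ −118 kJ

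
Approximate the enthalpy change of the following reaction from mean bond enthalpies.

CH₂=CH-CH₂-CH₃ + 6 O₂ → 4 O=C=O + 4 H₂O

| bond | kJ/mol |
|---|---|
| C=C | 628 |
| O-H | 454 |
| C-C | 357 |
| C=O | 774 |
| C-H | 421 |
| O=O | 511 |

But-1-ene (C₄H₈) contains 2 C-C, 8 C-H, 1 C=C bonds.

ΔH ≈ −2048 kJ

Bonds broken (reactants):
  C-C: 2 × 357 = 714
  C-H: 8 × 421 = 3368
  C=C: 1 × 628 = 628
  O=O: 6 × 511 = 3066
  Σ(broken) = 7776 kJ
Bonds formed (products):
  C=O: 8 × 774 = 6192
  O-H: 8 × 454 = 3632
  Σ(formed) = 9824 kJ
ΔH = Σ(broken) − Σ(formed) = 7776 − 9824 = −2048 kJ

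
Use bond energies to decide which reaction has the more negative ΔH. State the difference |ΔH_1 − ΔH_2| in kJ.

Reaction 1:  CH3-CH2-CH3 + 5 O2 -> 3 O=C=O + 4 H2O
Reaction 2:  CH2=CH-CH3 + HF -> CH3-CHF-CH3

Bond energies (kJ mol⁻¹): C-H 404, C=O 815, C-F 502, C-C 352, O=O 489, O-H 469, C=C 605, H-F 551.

Reaction 1, by 2159 kJ

Reaction 1:
  Bonds broken (reactants):
    C-C: 2 × 352 = 704
    C-H: 8 × 404 = 3232
    O=O: 5 × 489 = 2445
    Σ(broken) = 6381 kJ
  Bonds formed (products):
    C=O: 6 × 815 = 4890
    O-H: 8 × 469 = 3752
    Σ(formed) = 8642 kJ
  ΔH_1 = 6381 − 8642 = −2261 kJ
Reaction 2:
  Bonds broken (reactants):
    C-C: 1 × 352 = 352
    C-H: 6 × 404 = 2424
    C=C: 1 × 605 = 605
    H-F: 1 × 551 = 551
    Σ(broken) = 3932 kJ
  Bonds formed (products):
    C-C: 2 × 352 = 704
    C-F: 1 × 502 = 502
    C-H: 7 × 404 = 2828
    Σ(formed) = 4034 kJ
  ΔH_2 = 3932 − 4034 = −102 kJ
ΔH_1 − ΔH_2 = −2159 kJ, so reaction 1 has the more negative ΔH; |ΔH_1 − ΔH_2| = 2159 kJ.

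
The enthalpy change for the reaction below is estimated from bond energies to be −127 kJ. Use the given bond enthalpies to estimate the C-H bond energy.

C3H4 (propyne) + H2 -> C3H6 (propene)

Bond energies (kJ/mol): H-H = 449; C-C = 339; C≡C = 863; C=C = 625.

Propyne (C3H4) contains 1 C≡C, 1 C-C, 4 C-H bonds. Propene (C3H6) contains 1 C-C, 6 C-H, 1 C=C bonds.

D(C-H) ≈ 407 kJ/mol

Let D be the C-H bond energy.
Σ(broken) = 1×863 + 1×339 + 4×D + 1×449 = 1651 + 4D
Σ(formed) = 1×339 + 6×D + 1×625 = 964 + 6D
ΔH = Σ(broken) − Σ(formed) = (1651 + 4D) − (964 + 6D) = +687 − 2D
Setting this equal to −127 kJ gives 2D = 814, so D = 407 kJ/mol.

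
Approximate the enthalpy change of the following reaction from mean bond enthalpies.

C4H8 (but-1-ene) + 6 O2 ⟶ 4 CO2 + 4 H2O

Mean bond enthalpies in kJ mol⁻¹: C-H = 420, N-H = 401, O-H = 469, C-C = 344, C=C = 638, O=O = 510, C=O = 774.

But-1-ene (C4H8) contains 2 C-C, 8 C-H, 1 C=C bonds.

ΔH ≈ −2198 kJ

Bonds broken (reactants):
  C-C: 2 × 344 = 688
  C-H: 8 × 420 = 3360
  C=C: 1 × 638 = 638
  O=O: 6 × 510 = 3060
  Σ(broken) = 7746 kJ
Bonds formed (products):
  C=O: 8 × 774 = 6192
  O-H: 8 × 469 = 3752
  Σ(formed) = 9944 kJ
ΔH = Σ(broken) − Σ(formed) = 7746 − 9944 = −2198 kJ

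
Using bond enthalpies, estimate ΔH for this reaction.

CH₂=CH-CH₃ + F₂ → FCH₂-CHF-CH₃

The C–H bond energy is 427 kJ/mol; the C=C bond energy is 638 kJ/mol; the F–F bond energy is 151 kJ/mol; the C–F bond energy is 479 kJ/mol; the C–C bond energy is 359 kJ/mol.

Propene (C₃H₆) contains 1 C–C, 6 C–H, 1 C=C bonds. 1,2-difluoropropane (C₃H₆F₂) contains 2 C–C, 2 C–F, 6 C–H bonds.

ΔH ≈ −528 kJ

Bonds broken (reactants):
  C–C: 1 × 359 = 359
  C–H: 6 × 427 = 2562
  C=C: 1 × 638 = 638
  F–F: 1 × 151 = 151
  Σ(broken) = 3710 kJ
Bonds formed (products):
  C–C: 2 × 359 = 718
  C–F: 2 × 479 = 958
  C–H: 6 × 427 = 2562
  Σ(formed) = 4238 kJ
ΔH = Σ(broken) − Σ(formed) = 3710 − 4238 = −528 kJ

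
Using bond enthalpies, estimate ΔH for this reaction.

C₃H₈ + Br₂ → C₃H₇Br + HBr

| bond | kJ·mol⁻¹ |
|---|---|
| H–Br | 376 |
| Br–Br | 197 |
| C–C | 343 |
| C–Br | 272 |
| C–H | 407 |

Bonds broken (reactants):
  Br–Br: 1 × 197 = 197
  C–C: 2 × 343 = 686
  C–H: 8 × 407 = 3256
  Σ(broken) = 4139 kJ
Bonds formed (products):
  C–Br: 1 × 272 = 272
  C–C: 2 × 343 = 686
  C–H: 7 × 407 = 2849
  H–Br: 1 × 376 = 376
  Σ(formed) = 4183 kJ
ΔH = Σ(broken) − Σ(formed) = 4139 − 4183 = −44 kJ

ΔH ≈ −44 kJ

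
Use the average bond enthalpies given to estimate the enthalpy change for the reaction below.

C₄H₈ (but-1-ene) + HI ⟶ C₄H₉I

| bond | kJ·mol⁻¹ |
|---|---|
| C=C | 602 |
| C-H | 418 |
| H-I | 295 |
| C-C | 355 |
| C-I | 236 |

ΔH ≈ −112 kJ

Bonds broken (reactants):
  C-C: 2 × 355 = 710
  C-H: 8 × 418 = 3344
  C=C: 1 × 602 = 602
  H-I: 1 × 295 = 295
  Σ(broken) = 4951 kJ
Bonds formed (products):
  C-C: 3 × 355 = 1065
  C-H: 9 × 418 = 3762
  C-I: 1 × 236 = 236
  Σ(formed) = 5063 kJ
ΔH = Σ(broken) − Σ(formed) = 4951 − 5063 = −112 kJ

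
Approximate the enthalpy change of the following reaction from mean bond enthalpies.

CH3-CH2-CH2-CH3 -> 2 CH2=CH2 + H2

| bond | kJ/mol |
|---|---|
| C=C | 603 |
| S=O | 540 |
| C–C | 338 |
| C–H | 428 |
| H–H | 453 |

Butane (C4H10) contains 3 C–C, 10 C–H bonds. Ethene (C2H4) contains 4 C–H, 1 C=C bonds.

ΔH ≈ +211 kJ

Bonds broken (reactants):
  C–C: 3 × 338 = 1014
  C–H: 10 × 428 = 4280
  Σ(broken) = 5294 kJ
Bonds formed (products):
  C–H: 8 × 428 = 3424
  C=C: 2 × 603 = 1206
  H–H: 1 × 453 = 453
  Σ(formed) = 5083 kJ
ΔH = Σ(broken) − Σ(formed) = 5294 − 5083 = +211 kJ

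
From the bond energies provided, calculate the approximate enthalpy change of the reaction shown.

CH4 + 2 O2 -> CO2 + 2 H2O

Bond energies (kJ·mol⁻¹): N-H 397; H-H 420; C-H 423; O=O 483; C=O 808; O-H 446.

Bonds broken (reactants):
  C-H: 4 × 423 = 1692
  O=O: 2 × 483 = 966
  Σ(broken) = 2658 kJ
Bonds formed (products):
  C=O: 2 × 808 = 1616
  O-H: 4 × 446 = 1784
  Σ(formed) = 3400 kJ
ΔH = Σ(broken) − Σ(formed) = 2658 − 3400 = −742 kJ

ΔH ≈ −742 kJ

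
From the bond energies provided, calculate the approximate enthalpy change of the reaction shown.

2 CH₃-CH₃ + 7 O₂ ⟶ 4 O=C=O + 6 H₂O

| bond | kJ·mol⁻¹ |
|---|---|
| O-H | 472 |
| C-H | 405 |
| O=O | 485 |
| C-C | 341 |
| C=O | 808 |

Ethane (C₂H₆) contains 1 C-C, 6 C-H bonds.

Bonds broken (reactants):
  C-C: 2 × 341 = 682
  C-H: 12 × 405 = 4860
  O=O: 7 × 485 = 3395
  Σ(broken) = 8937 kJ
Bonds formed (products):
  C=O: 8 × 808 = 6464
  O-H: 12 × 472 = 5664
  Σ(formed) = 12128 kJ
ΔH = Σ(broken) − Σ(formed) = 8937 − 12128 = −3191 kJ

ΔH ≈ −3191 kJ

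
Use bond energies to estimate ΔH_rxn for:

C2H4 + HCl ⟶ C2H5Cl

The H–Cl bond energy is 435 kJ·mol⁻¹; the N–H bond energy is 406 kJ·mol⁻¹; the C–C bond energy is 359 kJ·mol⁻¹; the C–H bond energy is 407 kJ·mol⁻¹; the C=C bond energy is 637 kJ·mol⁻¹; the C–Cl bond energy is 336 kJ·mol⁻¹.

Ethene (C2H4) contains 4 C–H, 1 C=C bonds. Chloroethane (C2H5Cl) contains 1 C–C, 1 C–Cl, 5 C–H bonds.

ΔH ≈ −30 kJ

Bonds broken (reactants):
  C–H: 4 × 407 = 1628
  C=C: 1 × 637 = 637
  H–Cl: 1 × 435 = 435
  Σ(broken) = 2700 kJ
Bonds formed (products):
  C–C: 1 × 359 = 359
  C–Cl: 1 × 336 = 336
  C–H: 5 × 407 = 2035
  Σ(formed) = 2730 kJ
ΔH = Σ(broken) − Σ(formed) = 2700 − 2730 = −30 kJ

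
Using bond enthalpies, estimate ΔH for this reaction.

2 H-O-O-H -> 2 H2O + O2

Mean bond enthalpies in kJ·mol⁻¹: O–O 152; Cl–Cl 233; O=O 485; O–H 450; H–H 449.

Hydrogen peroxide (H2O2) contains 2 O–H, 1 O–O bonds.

ΔH ≈ −181 kJ

Bonds broken (reactants):
  O–H: 4 × 450 = 1800
  O–O: 2 × 152 = 304
  Σ(broken) = 2104 kJ
Bonds formed (products):
  O–H: 4 × 450 = 1800
  O=O: 1 × 485 = 485
  Σ(formed) = 2285 kJ
ΔH = Σ(broken) − Σ(formed) = 2104 − 2285 = −181 kJ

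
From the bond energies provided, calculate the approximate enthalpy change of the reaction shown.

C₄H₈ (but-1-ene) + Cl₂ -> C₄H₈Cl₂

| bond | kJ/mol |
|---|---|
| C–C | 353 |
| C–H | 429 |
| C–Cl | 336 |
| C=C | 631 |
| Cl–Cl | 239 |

Bonds broken (reactants):
  C–C: 2 × 353 = 706
  C–H: 8 × 429 = 3432
  C=C: 1 × 631 = 631
  Cl–Cl: 1 × 239 = 239
  Σ(broken) = 5008 kJ
Bonds formed (products):
  C–C: 3 × 353 = 1059
  C–Cl: 2 × 336 = 672
  C–H: 8 × 429 = 3432
  Σ(formed) = 5163 kJ
ΔH = Σ(broken) − Σ(formed) = 5008 − 5163 = −155 kJ

ΔH ≈ −155 kJ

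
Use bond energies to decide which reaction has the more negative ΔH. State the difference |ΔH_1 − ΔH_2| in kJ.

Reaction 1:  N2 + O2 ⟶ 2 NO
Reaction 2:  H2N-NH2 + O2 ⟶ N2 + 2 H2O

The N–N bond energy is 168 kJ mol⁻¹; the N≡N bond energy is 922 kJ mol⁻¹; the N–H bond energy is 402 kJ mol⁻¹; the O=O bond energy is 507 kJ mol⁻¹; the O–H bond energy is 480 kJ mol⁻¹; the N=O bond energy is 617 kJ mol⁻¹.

Reaction 2, by 754 kJ

Reaction 1:
  Bonds broken (reactants):
    N≡N: 1 × 922 = 922
    O=O: 1 × 507 = 507
    Σ(broken) = 1429 kJ
  Bonds formed (products):
    N=O: 2 × 617 = 1234
    Σ(formed) = 1234 kJ
  ΔH_1 = 1429 − 1234 = +195 kJ
Reaction 2:
  Bonds broken (reactants):
    N–H: 4 × 402 = 1608
    N–N: 1 × 168 = 168
    O=O: 1 × 507 = 507
    Σ(broken) = 2283 kJ
  Bonds formed (products):
    N≡N: 1 × 922 = 922
    O–H: 4 × 480 = 1920
    Σ(formed) = 2842 kJ
  ΔH_2 = 2283 − 2842 = −559 kJ
ΔH_1 − ΔH_2 = +754 kJ, so reaction 2 has the more negative ΔH; |ΔH_1 − ΔH_2| = 754 kJ.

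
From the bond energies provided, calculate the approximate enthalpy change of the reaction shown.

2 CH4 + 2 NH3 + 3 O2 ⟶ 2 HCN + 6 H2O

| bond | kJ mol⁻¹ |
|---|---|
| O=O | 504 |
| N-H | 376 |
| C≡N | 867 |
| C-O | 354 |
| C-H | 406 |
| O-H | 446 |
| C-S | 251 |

ΔH ≈ −882 kJ

Bonds broken (reactants):
  C-H: 8 × 406 = 3248
  N-H: 6 × 376 = 2256
  O=O: 3 × 504 = 1512
  Σ(broken) = 7016 kJ
Bonds formed (products):
  C≡N: 2 × 867 = 1734
  C-H: 2 × 406 = 812
  O-H: 12 × 446 = 5352
  Σ(formed) = 7898 kJ
ΔH = Σ(broken) − Σ(formed) = 7016 − 7898 = −882 kJ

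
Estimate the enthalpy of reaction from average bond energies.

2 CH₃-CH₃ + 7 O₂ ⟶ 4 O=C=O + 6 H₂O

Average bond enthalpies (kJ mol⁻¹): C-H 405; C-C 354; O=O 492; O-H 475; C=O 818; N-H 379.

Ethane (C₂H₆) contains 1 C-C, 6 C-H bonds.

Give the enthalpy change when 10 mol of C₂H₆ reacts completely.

Bonds broken (reactants):
  C-C: 2 × 354 = 708
  C-H: 12 × 405 = 4860
  O=O: 7 × 492 = 3444
  Σ(broken) = 9012 kJ
Bonds formed (products):
  C=O: 8 × 818 = 6544
  O-H: 12 × 475 = 5700
  Σ(formed) = 12244 kJ
ΔH = Σ(broken) − Σ(formed) = 9012 − 12244 = −3232 kJ
For 5× the reaction as written: 5 × (−3232) = −16160 kJ

ΔH = −16160 kJ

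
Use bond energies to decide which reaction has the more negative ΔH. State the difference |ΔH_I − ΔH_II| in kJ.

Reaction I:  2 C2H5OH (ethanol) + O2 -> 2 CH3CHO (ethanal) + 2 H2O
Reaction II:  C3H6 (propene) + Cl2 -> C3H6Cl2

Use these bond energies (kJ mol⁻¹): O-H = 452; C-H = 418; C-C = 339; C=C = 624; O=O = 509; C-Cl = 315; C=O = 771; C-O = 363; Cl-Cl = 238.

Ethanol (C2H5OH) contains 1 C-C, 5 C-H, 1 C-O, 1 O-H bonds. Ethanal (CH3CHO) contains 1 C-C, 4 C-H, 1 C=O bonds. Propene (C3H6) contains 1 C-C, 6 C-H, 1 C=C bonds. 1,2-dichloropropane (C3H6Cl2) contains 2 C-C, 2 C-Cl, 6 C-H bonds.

Reaction I:
  Bonds broken (reactants):
    C-C: 2 × 339 = 678
    C-H: 10 × 418 = 4180
    C-O: 2 × 363 = 726
    O-H: 2 × 452 = 904
    O=O: 1 × 509 = 509
    Σ(broken) = 6997 kJ
  Bonds formed (products):
    C-C: 2 × 339 = 678
    C-H: 8 × 418 = 3344
    C=O: 2 × 771 = 1542
    O-H: 4 × 452 = 1808
    Σ(formed) = 7372 kJ
  ΔH_I = 6997 − 7372 = −375 kJ
Reaction II:
  Bonds broken (reactants):
    C-C: 1 × 339 = 339
    C-H: 6 × 418 = 2508
    C=C: 1 × 624 = 624
    Cl-Cl: 1 × 238 = 238
    Σ(broken) = 3709 kJ
  Bonds formed (products):
    C-C: 2 × 339 = 678
    C-Cl: 2 × 315 = 630
    C-H: 6 × 418 = 2508
    Σ(formed) = 3816 kJ
  ΔH_II = 3709 − 3816 = −107 kJ
ΔH_I − ΔH_II = −268 kJ, so reaction I has the more negative ΔH; |ΔH_I − ΔH_II| = 268 kJ.

Reaction I, by 268 kJ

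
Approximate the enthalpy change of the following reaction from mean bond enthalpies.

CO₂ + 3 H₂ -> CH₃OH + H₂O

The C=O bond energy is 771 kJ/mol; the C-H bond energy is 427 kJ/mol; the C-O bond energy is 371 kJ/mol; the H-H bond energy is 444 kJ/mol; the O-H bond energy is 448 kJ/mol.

ΔH ≈ −122 kJ

Bonds broken (reactants):
  C=O: 2 × 771 = 1542
  H-H: 3 × 444 = 1332
  Σ(broken) = 2874 kJ
Bonds formed (products):
  C-H: 3 × 427 = 1281
  C-O: 1 × 371 = 371
  O-H: 3 × 448 = 1344
  Σ(formed) = 2996 kJ
ΔH = Σ(broken) − Σ(formed) = 2874 − 2996 = −122 kJ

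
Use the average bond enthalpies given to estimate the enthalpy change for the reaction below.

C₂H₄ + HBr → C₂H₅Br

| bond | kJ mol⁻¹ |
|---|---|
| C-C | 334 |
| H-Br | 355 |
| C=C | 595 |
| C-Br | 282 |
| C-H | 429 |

Bonds broken (reactants):
  C-H: 4 × 429 = 1716
  C=C: 1 × 595 = 595
  H-Br: 1 × 355 = 355
  Σ(broken) = 2666 kJ
Bonds formed (products):
  C-Br: 1 × 282 = 282
  C-C: 1 × 334 = 334
  C-H: 5 × 429 = 2145
  Σ(formed) = 2761 kJ
ΔH = Σ(broken) − Σ(formed) = 2666 − 2761 = −95 kJ

ΔH ≈ −95 kJ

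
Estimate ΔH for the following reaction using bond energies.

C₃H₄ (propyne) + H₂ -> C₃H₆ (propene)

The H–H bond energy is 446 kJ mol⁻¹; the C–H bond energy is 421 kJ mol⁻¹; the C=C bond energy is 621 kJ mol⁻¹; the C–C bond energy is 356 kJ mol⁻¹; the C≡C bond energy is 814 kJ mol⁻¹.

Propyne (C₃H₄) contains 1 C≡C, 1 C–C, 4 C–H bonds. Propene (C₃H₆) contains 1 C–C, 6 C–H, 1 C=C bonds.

Bonds broken (reactants):
  C≡C: 1 × 814 = 814
  C–C: 1 × 356 = 356
  C–H: 4 × 421 = 1684
  H–H: 1 × 446 = 446
  Σ(broken) = 3300 kJ
Bonds formed (products):
  C–C: 1 × 356 = 356
  C–H: 6 × 421 = 2526
  C=C: 1 × 621 = 621
  Σ(formed) = 3503 kJ
ΔH = Σ(broken) − Σ(formed) = 3300 − 3503 = −203 kJ

ΔH ≈ −203 kJ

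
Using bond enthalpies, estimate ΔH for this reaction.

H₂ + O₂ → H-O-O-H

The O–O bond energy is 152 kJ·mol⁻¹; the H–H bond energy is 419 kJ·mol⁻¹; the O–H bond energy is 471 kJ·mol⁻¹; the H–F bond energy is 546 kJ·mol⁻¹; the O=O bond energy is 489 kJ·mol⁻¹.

ΔH ≈ −186 kJ

Bonds broken (reactants):
  H–H: 1 × 419 = 419
  O=O: 1 × 489 = 489
  Σ(broken) = 908 kJ
Bonds formed (products):
  O–H: 2 × 471 = 942
  O–O: 1 × 152 = 152
  Σ(formed) = 1094 kJ
ΔH = Σ(broken) − Σ(formed) = 908 − 1094 = −186 kJ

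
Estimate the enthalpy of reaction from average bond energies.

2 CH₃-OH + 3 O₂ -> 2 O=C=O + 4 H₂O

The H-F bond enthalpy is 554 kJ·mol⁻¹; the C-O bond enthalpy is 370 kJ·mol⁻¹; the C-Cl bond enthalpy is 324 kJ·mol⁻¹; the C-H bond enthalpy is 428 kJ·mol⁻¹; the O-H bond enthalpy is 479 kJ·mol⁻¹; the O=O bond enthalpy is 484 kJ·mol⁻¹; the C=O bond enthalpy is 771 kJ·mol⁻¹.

ΔH ≈ −1198 kJ

Bonds broken (reactants):
  C-H: 6 × 428 = 2568
  C-O: 2 × 370 = 740
  O-H: 2 × 479 = 958
  O=O: 3 × 484 = 1452
  Σ(broken) = 5718 kJ
Bonds formed (products):
  C=O: 4 × 771 = 3084
  O-H: 8 × 479 = 3832
  Σ(formed) = 6916 kJ
ΔH = Σ(broken) − Σ(formed) = 5718 − 6916 = −1198 kJ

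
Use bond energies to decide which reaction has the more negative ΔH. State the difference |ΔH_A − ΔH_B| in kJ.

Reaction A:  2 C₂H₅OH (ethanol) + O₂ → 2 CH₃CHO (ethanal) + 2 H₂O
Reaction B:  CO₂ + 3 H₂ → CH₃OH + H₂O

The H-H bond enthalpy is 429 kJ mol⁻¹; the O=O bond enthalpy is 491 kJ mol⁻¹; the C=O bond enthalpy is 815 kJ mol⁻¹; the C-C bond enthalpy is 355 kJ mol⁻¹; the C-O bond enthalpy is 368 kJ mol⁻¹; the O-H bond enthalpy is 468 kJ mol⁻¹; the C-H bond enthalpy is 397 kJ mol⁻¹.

Reaction A:
  Bonds broken (reactants):
    C-C: 2 × 355 = 710
    C-H: 10 × 397 = 3970
    C-O: 2 × 368 = 736
    O-H: 2 × 468 = 936
    O=O: 1 × 491 = 491
    Σ(broken) = 6843 kJ
  Bonds formed (products):
    C-C: 2 × 355 = 710
    C-H: 8 × 397 = 3176
    C=O: 2 × 815 = 1630
    O-H: 4 × 468 = 1872
    Σ(formed) = 7388 kJ
  ΔH_A = 6843 − 7388 = −545 kJ
Reaction B:
  Bonds broken (reactants):
    C=O: 2 × 815 = 1630
    H-H: 3 × 429 = 1287
    Σ(broken) = 2917 kJ
  Bonds formed (products):
    C-H: 3 × 397 = 1191
    C-O: 1 × 368 = 368
    O-H: 3 × 468 = 1404
    Σ(formed) = 2963 kJ
  ΔH_B = 2917 − 2963 = −46 kJ
ΔH_A − ΔH_B = −499 kJ, so reaction A has the more negative ΔH; |ΔH_A − ΔH_B| = 499 kJ.

Reaction A, by 499 kJ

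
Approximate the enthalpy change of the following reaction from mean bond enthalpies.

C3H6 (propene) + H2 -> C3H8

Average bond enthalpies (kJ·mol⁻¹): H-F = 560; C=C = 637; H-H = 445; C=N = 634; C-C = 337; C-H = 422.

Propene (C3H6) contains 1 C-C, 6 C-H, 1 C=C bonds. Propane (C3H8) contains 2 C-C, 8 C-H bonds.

Bonds broken (reactants):
  C-C: 1 × 337 = 337
  C-H: 6 × 422 = 2532
  C=C: 1 × 637 = 637
  H-H: 1 × 445 = 445
  Σ(broken) = 3951 kJ
Bonds formed (products):
  C-C: 2 × 337 = 674
  C-H: 8 × 422 = 3376
  Σ(formed) = 4050 kJ
ΔH = Σ(broken) − Σ(formed) = 3951 − 4050 = −99 kJ

ΔH ≈ −99 kJ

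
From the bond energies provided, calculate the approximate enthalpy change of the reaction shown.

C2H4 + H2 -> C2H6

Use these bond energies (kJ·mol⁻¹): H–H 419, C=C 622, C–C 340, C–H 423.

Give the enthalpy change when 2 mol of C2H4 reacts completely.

Bonds broken (reactants):
  C–H: 4 × 423 = 1692
  C=C: 1 × 622 = 622
  H–H: 1 × 419 = 419
  Σ(broken) = 2733 kJ
Bonds formed (products):
  C–C: 1 × 340 = 340
  C–H: 6 × 423 = 2538
  Σ(formed) = 2878 kJ
ΔH = Σ(broken) − Σ(formed) = 2733 − 2878 = −145 kJ
For 2× the reaction as written: 2 × (−145) = −290 kJ

ΔH = −290 kJ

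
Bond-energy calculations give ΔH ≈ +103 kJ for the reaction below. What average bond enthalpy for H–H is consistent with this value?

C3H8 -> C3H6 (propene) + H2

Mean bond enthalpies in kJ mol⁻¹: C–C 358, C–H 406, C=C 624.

Let D be the H–H bond energy.
Σ(broken) = 2×358 + 8×406 = 3964
Σ(formed) = 1×358 + 6×406 + 1×624 + 1×D = 3418 + D
ΔH = Σ(broken) − Σ(formed) = (3964) − (3418 + D) = +546 − D
Setting this equal to +103 kJ gives D = 443 kJ/mol.

D(H–H) ≈ 443 kJ/mol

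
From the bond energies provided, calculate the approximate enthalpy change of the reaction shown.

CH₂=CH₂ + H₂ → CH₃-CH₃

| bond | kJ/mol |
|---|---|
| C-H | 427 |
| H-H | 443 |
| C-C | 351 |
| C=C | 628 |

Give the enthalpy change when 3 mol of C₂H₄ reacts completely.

ΔH = −402 kJ

Bonds broken (reactants):
  C-H: 4 × 427 = 1708
  C=C: 1 × 628 = 628
  H-H: 1 × 443 = 443
  Σ(broken) = 2779 kJ
Bonds formed (products):
  C-C: 1 × 351 = 351
  C-H: 6 × 427 = 2562
  Σ(formed) = 2913 kJ
ΔH = Σ(broken) − Σ(formed) = 2779 − 2913 = −134 kJ
For 3× the reaction as written: 3 × (−134) = −402 kJ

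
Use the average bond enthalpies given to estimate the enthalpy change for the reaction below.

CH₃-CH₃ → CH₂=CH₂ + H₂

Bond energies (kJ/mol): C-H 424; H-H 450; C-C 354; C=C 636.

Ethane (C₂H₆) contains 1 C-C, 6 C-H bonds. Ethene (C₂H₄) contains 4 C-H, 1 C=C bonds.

ΔH ≈ +116 kJ

Bonds broken (reactants):
  C-C: 1 × 354 = 354
  C-H: 6 × 424 = 2544
  Σ(broken) = 2898 kJ
Bonds formed (products):
  C-H: 4 × 424 = 1696
  C=C: 1 × 636 = 636
  H-H: 1 × 450 = 450
  Σ(formed) = 2782 kJ
ΔH = Σ(broken) − Σ(formed) = 2898 − 2782 = +116 kJ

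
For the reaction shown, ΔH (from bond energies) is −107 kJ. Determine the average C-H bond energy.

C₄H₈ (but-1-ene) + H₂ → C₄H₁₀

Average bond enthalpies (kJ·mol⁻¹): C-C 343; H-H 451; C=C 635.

Let D be the C-H bond energy.
Σ(broken) = 2×343 + 8×D + 1×635 + 1×451 = 1772 + 8D
Σ(formed) = 3×343 + 10×D = 1029 + 10D
ΔH = Σ(broken) − Σ(formed) = (1772 + 8D) − (1029 + 10D) = +743 − 2D
Setting this equal to −107 kJ gives 2D = 850, so D = 425 kJ/mol.

D(C-H) ≈ 425 kJ/mol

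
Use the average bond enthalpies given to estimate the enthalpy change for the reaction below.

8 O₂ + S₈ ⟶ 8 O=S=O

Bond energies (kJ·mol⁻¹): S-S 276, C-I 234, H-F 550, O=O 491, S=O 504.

Bonds broken (reactants):
  O=O: 8 × 491 = 3928
  S-S: 8 × 276 = 2208
  Σ(broken) = 6136 kJ
Bonds formed (products):
  S=O: 16 × 504 = 8064
  Σ(formed) = 8064 kJ
ΔH = Σ(broken) − Σ(formed) = 6136 − 8064 = −1928 kJ

ΔH ≈ −1928 kJ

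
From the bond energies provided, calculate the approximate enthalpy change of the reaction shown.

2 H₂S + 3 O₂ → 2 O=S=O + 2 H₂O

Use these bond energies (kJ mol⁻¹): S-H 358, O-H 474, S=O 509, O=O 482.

ΔH ≈ −1054 kJ

Bonds broken (reactants):
  O=O: 3 × 482 = 1446
  S-H: 4 × 358 = 1432
  Σ(broken) = 2878 kJ
Bonds formed (products):
  O-H: 4 × 474 = 1896
  S=O: 4 × 509 = 2036
  Σ(formed) = 3932 kJ
ΔH = Σ(broken) − Σ(formed) = 2878 − 3932 = −1054 kJ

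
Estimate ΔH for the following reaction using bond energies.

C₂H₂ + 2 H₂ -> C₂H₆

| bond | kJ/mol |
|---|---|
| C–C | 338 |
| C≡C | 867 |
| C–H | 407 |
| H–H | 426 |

ΔH ≈ −247 kJ

Bonds broken (reactants):
  C≡C: 1 × 867 = 867
  C–H: 2 × 407 = 814
  H–H: 2 × 426 = 852
  Σ(broken) = 2533 kJ
Bonds formed (products):
  C–C: 1 × 338 = 338
  C–H: 6 × 407 = 2442
  Σ(formed) = 2780 kJ
ΔH = Σ(broken) − Σ(formed) = 2533 − 2780 = −247 kJ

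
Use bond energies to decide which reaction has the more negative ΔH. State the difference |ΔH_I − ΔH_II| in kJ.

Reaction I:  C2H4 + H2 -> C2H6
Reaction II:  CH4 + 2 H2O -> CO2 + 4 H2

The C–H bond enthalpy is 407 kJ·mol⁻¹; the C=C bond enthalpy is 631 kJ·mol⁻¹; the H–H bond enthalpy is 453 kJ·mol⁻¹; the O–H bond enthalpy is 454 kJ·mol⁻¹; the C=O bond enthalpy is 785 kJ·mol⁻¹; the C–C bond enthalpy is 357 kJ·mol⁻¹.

Reaction I:
  Bonds broken (reactants):
    C–H: 4 × 407 = 1628
    C=C: 1 × 631 = 631
    H–H: 1 × 453 = 453
    Σ(broken) = 2712 kJ
  Bonds formed (products):
    C–C: 1 × 357 = 357
    C–H: 6 × 407 = 2442
    Σ(formed) = 2799 kJ
  ΔH_I = 2712 − 2799 = −87 kJ
Reaction II:
  Bonds broken (reactants):
    C–H: 4 × 407 = 1628
    O–H: 4 × 454 = 1816
    Σ(broken) = 3444 kJ
  Bonds formed (products):
    C=O: 2 × 785 = 1570
    H–H: 4 × 453 = 1812
    Σ(formed) = 3382 kJ
  ΔH_II = 3444 − 3382 = +62 kJ
ΔH_I − ΔH_II = −149 kJ, so reaction I has the more negative ΔH; |ΔH_I − ΔH_II| = 149 kJ.

Reaction I, by 149 kJ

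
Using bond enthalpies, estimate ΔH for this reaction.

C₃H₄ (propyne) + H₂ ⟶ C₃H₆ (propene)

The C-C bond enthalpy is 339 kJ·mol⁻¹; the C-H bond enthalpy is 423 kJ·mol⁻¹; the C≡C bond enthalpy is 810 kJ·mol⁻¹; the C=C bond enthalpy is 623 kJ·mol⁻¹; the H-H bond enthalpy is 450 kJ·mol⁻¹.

ΔH ≈ −209 kJ

Bonds broken (reactants):
  C≡C: 1 × 810 = 810
  C-C: 1 × 339 = 339
  C-H: 4 × 423 = 1692
  H-H: 1 × 450 = 450
  Σ(broken) = 3291 kJ
Bonds formed (products):
  C-C: 1 × 339 = 339
  C-H: 6 × 423 = 2538
  C=C: 1 × 623 = 623
  Σ(formed) = 3500 kJ
ΔH = Σ(broken) − Σ(formed) = 3291 − 3500 = −209 kJ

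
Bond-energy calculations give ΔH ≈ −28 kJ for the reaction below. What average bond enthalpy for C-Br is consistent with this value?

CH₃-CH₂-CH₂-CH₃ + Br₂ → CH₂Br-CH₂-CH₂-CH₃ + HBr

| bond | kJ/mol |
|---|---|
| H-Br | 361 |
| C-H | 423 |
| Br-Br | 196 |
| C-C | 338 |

D(C-Br) ≈ 286 kJ/mol

Let D be the C-Br bond energy.
Σ(broken) = 1×196 + 3×338 + 10×423 = 5440
Σ(formed) = 1×D + 3×338 + 9×423 + 1×361 = 5182 + D
ΔH = Σ(broken) − Σ(formed) = (5440) − (5182 + D) = +258 − D
Setting this equal to −28 kJ gives D = 286 kJ/mol.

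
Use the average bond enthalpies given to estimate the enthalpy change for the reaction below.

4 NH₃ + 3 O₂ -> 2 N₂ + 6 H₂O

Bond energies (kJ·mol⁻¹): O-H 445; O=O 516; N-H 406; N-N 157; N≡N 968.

Bonds broken (reactants):
  N-H: 12 × 406 = 4872
  O=O: 3 × 516 = 1548
  Σ(broken) = 6420 kJ
Bonds formed (products):
  N≡N: 2 × 968 = 1936
  O-H: 12 × 445 = 5340
  Σ(formed) = 7276 kJ
ΔH = Σ(broken) − Σ(formed) = 6420 − 7276 = −856 kJ

ΔH ≈ −856 kJ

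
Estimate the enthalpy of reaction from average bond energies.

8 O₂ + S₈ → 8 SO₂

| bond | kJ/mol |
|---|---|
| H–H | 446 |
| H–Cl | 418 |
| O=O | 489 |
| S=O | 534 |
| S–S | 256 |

Bonds broken (reactants):
  O=O: 8 × 489 = 3912
  S–S: 8 × 256 = 2048
  Σ(broken) = 5960 kJ
Bonds formed (products):
  S=O: 16 × 534 = 8544
  Σ(formed) = 8544 kJ
ΔH = Σ(broken) − Σ(formed) = 5960 − 8544 = −2584 kJ

ΔH ≈ −2584 kJ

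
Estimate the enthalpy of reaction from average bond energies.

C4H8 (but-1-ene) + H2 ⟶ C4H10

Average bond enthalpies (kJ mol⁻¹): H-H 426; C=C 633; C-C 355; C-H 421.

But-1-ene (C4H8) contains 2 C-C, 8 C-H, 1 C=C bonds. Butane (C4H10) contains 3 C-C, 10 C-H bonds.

Bonds broken (reactants):
  C-C: 2 × 355 = 710
  C-H: 8 × 421 = 3368
  C=C: 1 × 633 = 633
  H-H: 1 × 426 = 426
  Σ(broken) = 5137 kJ
Bonds formed (products):
  C-C: 3 × 355 = 1065
  C-H: 10 × 421 = 4210
  Σ(formed) = 5275 kJ
ΔH = Σ(broken) − Σ(formed) = 5137 − 5275 = −138 kJ

ΔH ≈ −138 kJ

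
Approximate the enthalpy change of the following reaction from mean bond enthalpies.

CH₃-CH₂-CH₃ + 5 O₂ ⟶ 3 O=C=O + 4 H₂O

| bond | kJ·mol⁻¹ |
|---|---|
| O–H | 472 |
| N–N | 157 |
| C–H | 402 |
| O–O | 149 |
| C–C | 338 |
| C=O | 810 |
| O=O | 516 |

ΔH ≈ −2164 kJ

Bonds broken (reactants):
  C–C: 2 × 338 = 676
  C–H: 8 × 402 = 3216
  O=O: 5 × 516 = 2580
  Σ(broken) = 6472 kJ
Bonds formed (products):
  C=O: 6 × 810 = 4860
  O–H: 8 × 472 = 3776
  Σ(formed) = 8636 kJ
ΔH = Σ(broken) − Σ(formed) = 6472 − 8636 = −2164 kJ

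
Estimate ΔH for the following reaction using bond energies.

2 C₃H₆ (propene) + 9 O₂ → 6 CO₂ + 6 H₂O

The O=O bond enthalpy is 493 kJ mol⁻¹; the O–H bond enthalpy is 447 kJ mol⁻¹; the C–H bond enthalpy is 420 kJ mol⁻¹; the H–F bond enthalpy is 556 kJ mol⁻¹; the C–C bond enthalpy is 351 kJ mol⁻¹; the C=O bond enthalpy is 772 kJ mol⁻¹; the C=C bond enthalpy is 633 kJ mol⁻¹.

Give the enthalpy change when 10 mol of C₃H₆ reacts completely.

Bonds broken (reactants):
  C–C: 2 × 351 = 702
  C–H: 12 × 420 = 5040
  C=C: 2 × 633 = 1266
  O=O: 9 × 493 = 4437
  Σ(broken) = 11445 kJ
Bonds formed (products):
  C=O: 12 × 772 = 9264
  O–H: 12 × 447 = 5364
  Σ(formed) = 14628 kJ
ΔH = Σ(broken) − Σ(formed) = 11445 − 14628 = −3183 kJ
For 5× the reaction as written: 5 × (−3183) = −15915 kJ

ΔH = −15915 kJ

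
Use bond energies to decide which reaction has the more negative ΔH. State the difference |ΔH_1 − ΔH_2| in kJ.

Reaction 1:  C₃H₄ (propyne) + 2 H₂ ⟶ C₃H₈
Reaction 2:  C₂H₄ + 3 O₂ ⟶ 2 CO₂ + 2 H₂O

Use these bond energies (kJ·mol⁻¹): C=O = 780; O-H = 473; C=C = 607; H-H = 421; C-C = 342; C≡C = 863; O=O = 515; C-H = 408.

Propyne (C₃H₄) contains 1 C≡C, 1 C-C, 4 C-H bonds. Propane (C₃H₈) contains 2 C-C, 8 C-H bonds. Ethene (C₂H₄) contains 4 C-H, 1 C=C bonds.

Reaction 2, by 959 kJ

Reaction 1:
  Bonds broken (reactants):
    C≡C: 1 × 863 = 863
    C-C: 1 × 342 = 342
    C-H: 4 × 408 = 1632
    H-H: 2 × 421 = 842
    Σ(broken) = 3679 kJ
  Bonds formed (products):
    C-C: 2 × 342 = 684
    C-H: 8 × 408 = 3264
    Σ(formed) = 3948 kJ
  ΔH_1 = 3679 − 3948 = −269 kJ
Reaction 2:
  Bonds broken (reactants):
    C-H: 4 × 408 = 1632
    C=C: 1 × 607 = 607
    O=O: 3 × 515 = 1545
    Σ(broken) = 3784 kJ
  Bonds formed (products):
    C=O: 4 × 780 = 3120
    O-H: 4 × 473 = 1892
    Σ(formed) = 5012 kJ
  ΔH_2 = 3784 − 5012 = −1228 kJ
ΔH_1 − ΔH_2 = +959 kJ, so reaction 2 has the more negative ΔH; |ΔH_1 − ΔH_2| = 959 kJ.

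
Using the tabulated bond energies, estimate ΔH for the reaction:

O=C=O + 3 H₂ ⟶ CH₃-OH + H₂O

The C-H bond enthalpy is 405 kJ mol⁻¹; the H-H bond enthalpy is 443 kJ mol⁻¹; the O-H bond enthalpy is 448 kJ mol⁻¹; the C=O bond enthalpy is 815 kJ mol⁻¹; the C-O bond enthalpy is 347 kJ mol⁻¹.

ΔH ≈ +53 kJ

Bonds broken (reactants):
  C=O: 2 × 815 = 1630
  H-H: 3 × 443 = 1329
  Σ(broken) = 2959 kJ
Bonds formed (products):
  C-H: 3 × 405 = 1215
  C-O: 1 × 347 = 347
  O-H: 3 × 448 = 1344
  Σ(formed) = 2906 kJ
ΔH = Σ(broken) − Σ(formed) = 2959 − 2906 = +53 kJ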